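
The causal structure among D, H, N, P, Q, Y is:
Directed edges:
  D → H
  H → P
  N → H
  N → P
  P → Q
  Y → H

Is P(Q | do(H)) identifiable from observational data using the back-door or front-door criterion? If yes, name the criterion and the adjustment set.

P(Q|do(H)): backdoor, adjust for {N}.

desc(H)\{H}={P,Q}; candidates ⊆ {D,N,Y}.
size 0: {}; under {} H still reaches {D,N,P,Q,Y} ∋ Q.
{N}: H⊥Q given {N} in G with H→· removed — back-door holds.
P(Q|do(H)) = Σ_{N} P(Q|H,N)·P(N).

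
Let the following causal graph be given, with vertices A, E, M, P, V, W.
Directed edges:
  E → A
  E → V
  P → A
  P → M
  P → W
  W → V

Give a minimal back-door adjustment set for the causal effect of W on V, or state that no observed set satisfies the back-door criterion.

W→V: minimal back-door set ∅.

desc(W)\{W}={V}; candidates ⊆ {A,E,M,P}.
∅: W⊥V given ∅ in G with W→· removed — back-door holds.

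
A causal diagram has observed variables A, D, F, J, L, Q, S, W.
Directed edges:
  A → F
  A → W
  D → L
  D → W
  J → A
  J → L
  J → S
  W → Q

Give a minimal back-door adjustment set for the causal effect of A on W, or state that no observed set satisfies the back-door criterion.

A→W: minimal back-door set ∅.

desc(A)\{A}={F,Q,W}; candidates ⊆ {D,J,L,S}.
∅: A⊥W given ∅ in G with A→· removed — back-door holds.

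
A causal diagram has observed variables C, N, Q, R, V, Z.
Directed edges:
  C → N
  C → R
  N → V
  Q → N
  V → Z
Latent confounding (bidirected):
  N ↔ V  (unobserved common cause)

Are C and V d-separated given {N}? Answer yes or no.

Bayes-Ball from C | {N} reaches {Q,R,V,Z}.
V ∈ reach(C|{N}) ⇒ C ⊥̸ V | {N}.

No — C and V are d-connected given {N}.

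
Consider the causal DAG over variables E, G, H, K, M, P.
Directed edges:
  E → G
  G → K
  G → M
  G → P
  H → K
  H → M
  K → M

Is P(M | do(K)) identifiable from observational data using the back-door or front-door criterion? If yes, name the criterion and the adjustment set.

desc(K)\{K}={M}; candidates ⊆ {E,G,H,P}.
size 0: {}; under {} K still reaches {E,G,H,M,P} ∋ M.
size 1: {E}, {G}, {H} …(+1); under {E} K still reaches {G,H,M,P} ∋ M.
{G,H}: K⊥M given {G,H} in G with K→· removed — back-door holds.
P(M|do(K)) = Σ_{G,H} P(M|K,G,H)·P(G,H).

P(M|do(K)): backdoor, adjust for {G, H}.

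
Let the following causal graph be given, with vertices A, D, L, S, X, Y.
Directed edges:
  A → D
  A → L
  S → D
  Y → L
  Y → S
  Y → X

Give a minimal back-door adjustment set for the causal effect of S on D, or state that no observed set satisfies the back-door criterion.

desc(S)\{S}={D}; candidates ⊆ {A,L,X,Y}.
∅: S⊥D given ∅ in G with S→· removed — back-door holds.

S→D: minimal back-door set ∅.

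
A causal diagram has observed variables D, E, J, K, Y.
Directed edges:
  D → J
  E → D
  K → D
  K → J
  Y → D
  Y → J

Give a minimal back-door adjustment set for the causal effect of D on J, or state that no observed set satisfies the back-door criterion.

D→J: minimal back-door set {K, Y}.

desc(D)\{D}={J}; candidates ⊆ {E,K,Y}.
size 0: {}; under {} D still reaches {E,J,K,Y} ∋ J.
size 1: {E}, {K}, {Y}; under {E} D still reaches {J,K,Y} ∋ J.
{K,Y}: D⊥J given {K,Y} in G with D→· removed — back-door holds.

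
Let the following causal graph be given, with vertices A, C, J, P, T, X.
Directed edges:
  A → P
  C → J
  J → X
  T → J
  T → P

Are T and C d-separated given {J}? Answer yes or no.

Bayes-Ball from T | {J} reaches {C,P}.
C ∈ reach(T|{J}) ⇒ T ⊥̸ C | {J}.

No — T and C are d-connected given {J}.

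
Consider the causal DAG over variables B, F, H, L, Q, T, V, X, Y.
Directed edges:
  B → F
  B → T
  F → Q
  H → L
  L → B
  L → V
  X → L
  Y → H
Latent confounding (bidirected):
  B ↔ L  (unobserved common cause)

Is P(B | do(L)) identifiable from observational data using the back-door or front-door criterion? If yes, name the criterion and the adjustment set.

P(B|do(L)): not identifiable (no BD/FD set).

desc(L)\{L}={B,F,Q,T,V}; candidates ⊆ {H,X,Y}.
L↔B: latent back-door arc(s) into L.
size 0: {}; under {} L still reaches {B,F,H,Q,T,X,Y} ∋ B.
size 1: {H}, {X}, {Y}; under {H} L still reaches {B,F,Q,T,X} ∋ B.
size 2: {H,X}, {H,Y}, {X,Y}; under {H,X} L still reaches {B,F,Q,T} ∋ B.
L↔B cannot be blocked by any observed set — no back-door set.
No mediator lies on a directed L→…→B path.
Neither criterion identifies P(B|do(L)) in this graph.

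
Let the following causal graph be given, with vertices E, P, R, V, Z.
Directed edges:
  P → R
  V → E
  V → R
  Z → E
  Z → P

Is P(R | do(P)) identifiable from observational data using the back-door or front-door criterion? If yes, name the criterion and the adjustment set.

P(R|do(P)): backdoor, adjust for ∅.

desc(P)\{P}={R}; candidates ⊆ {E,V,Z}.
∅: P⊥R given ∅ in G with P→· removed — back-door holds.
P(R|do(P)) = P(R|P) — no adjustment needed.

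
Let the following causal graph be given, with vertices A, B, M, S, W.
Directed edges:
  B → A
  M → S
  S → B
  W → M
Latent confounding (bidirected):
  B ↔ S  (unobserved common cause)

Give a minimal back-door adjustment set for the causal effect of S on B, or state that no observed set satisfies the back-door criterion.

S→B: no observed back-door set.

desc(S)\{S}={A,B}; candidates ⊆ {M,W}.
S↔B: latent back-door arc(s) into S.
size 0: {}; under {} S still reaches {A,B,M,W} ∋ B.
size 1: {M}, {W}; under {M} S still reaches {A,B} ∋ B.
size 2: {M,W}; under {M,W} S still reaches {A,B} ∋ B.
S↔B cannot be blocked by any observed set — no back-door set.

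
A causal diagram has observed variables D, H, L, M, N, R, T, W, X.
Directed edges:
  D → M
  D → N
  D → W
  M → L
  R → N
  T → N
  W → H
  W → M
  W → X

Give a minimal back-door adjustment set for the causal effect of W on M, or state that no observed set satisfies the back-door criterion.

W→M: minimal back-door set {D}.

desc(W)\{W}={H,L,M,X}; candidates ⊆ {D,N,R,T}.
size 0: {}; under {} W still reaches {D,L,M,N} ∋ M.
{D}: W⊥M given {D} in G with W→· removed — back-door holds.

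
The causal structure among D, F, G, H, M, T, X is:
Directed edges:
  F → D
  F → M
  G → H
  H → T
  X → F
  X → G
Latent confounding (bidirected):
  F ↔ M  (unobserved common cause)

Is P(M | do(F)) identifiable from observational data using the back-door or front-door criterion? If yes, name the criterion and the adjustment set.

desc(F)\{F}={D,M}; candidates ⊆ {G,H,T,X}.
F↔M: latent back-door arc(s) into F.
size 0: {}; under {} F still reaches {G,H,M,T,X} ∋ M.
size 1: {G}, {H}, {T} …(+1); under {G} F still reaches {M,X} ∋ M.
size 2: {G,H}, {G,T}, {G,X} …(+3); under {G,H} F still reaches {M,X} ∋ M.
F↔M cannot be blocked by any observed set — no back-door set.
No mediator lies on a directed F→…→M path.
Neither criterion identifies P(M|do(F)) in this graph.

P(M|do(F)): not identifiable (no BD/FD set).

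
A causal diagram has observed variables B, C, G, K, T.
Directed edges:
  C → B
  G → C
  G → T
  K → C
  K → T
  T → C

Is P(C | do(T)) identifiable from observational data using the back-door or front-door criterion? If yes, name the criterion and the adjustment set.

desc(T)\{T}={B,C}; candidates ⊆ {G,K}.
size 0: {}; under {} T still reaches {B,C,G,K} ∋ C.
size 1: {G}, {K}; under {G} T still reaches {B,C,K} ∋ C.
{G,K}: T⊥C given {G,K} in G with T→· removed — back-door holds.
P(C|do(T)) = Σ_{G,K} P(C|T,G,K)·P(G,K).

P(C|do(T)): backdoor, adjust for {G, K}.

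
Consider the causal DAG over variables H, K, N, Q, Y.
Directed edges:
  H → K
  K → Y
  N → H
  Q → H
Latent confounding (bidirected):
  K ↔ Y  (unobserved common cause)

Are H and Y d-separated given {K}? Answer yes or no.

Bayes-Ball from H | {K} reaches {N,Q,Y}.
Y ∈ reach(H|{K}) ⇒ H ⊥̸ Y | {K}.

No — H and Y are d-connected given {K}.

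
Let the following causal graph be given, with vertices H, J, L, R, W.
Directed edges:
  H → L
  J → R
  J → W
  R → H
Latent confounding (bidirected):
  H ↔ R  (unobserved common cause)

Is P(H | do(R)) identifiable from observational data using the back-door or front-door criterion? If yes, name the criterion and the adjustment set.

desc(R)\{R}={H,L}; candidates ⊆ {J,W}.
R↔H: latent back-door arc(s) into R.
size 0: {}; under {} R still reaches {H,J,L,W} ∋ H.
size 1: {J}, {W}; under {J} R still reaches {H,L} ∋ H.
size 2: {J,W}; under {J,W} R still reaches {H,L} ∋ H.
R↔H cannot be blocked by any observed set — no back-door set.
No mediator lies on a directed R→…→H path.
Neither criterion identifies P(H|do(R)) in this graph.

P(H|do(R)): not identifiable (no BD/FD set).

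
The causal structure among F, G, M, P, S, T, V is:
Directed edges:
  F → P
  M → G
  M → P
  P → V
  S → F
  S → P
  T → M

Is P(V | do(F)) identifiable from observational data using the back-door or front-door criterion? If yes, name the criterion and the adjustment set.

desc(F)\{F}={P,V}; candidates ⊆ {G,M,S,T}.
size 0: {}; under {} F still reaches {P,S,V} ∋ V.
{S}: F⊥V given {S} in G with F→· removed — back-door holds.
P(V|do(F)) = Σ_{S} P(V|F,S)·P(S).

P(V|do(F)): backdoor, adjust for {S}.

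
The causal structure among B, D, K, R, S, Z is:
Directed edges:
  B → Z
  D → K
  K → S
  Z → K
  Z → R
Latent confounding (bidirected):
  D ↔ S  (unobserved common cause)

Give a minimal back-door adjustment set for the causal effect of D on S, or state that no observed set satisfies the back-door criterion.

D→S: no observed back-door set.

desc(D)\{D}={K,S}; candidates ⊆ {B,R,Z}.
D↔S: latent back-door arc(s) into D.
size 0: {}; under {} D still reaches {S} ∋ S.
size 1: {B}, {R}, {Z}; under {B} D still reaches {S} ∋ S.
size 2: {B,R}, {B,Z}, {R,Z}; under {B,R} D still reaches {S} ∋ S.
D↔S cannot be blocked by any observed set — no back-door set.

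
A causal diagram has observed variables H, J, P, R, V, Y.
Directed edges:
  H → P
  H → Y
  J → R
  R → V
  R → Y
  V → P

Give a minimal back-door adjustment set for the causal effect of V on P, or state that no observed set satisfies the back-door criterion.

V→P: minimal back-door set ∅.

desc(V)\{V}={P}; candidates ⊆ {H,J,R,Y}.
∅: V⊥P given ∅ in G with V→· removed — back-door holds.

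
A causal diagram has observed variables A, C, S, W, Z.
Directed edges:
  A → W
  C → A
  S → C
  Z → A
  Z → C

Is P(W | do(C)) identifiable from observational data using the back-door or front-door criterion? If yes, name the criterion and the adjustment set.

desc(C)\{C}={A,W}; candidates ⊆ {S,Z}.
size 0: {}; under {} C still reaches {A,S,W,Z} ∋ W.
{Z}: C⊥W given {Z} in G with C→· removed — back-door holds.
P(W|do(C)) = Σ_{Z} P(W|C,Z)·P(Z).

P(W|do(C)): backdoor, adjust for {Z}.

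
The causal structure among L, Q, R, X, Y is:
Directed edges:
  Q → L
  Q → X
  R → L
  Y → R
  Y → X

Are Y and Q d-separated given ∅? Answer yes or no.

Bayes-Ball from Y | ∅ reaches {L,R,X}.
Q ∉ reach(Y|∅) ⇒ Y ⊥ Q | ∅.

Yes — Y ⊥ Q | ∅.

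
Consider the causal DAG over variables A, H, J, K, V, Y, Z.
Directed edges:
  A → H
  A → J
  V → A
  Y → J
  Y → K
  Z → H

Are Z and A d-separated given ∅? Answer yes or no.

Bayes-Ball from Z | ∅ reaches {H}.
A ∉ reach(Z|∅) ⇒ Z ⊥ A | ∅.

Yes — Z ⊥ A | ∅.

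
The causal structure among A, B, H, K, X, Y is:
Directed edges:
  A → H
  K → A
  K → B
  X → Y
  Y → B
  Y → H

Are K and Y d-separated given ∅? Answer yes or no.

Bayes-Ball from K | ∅ reaches {A,B,H}.
Y ∉ reach(K|∅) ⇒ K ⊥ Y | ∅.

Yes — K ⊥ Y | ∅.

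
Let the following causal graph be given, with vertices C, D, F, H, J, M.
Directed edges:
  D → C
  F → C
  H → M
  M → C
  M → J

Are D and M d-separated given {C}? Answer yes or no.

Bayes-Ball from D | {C} reaches {F,H,J,M}.
M ∈ reach(D|{C}) ⇒ D ⊥̸ M | {C}.

No — D and M are d-connected given {C}.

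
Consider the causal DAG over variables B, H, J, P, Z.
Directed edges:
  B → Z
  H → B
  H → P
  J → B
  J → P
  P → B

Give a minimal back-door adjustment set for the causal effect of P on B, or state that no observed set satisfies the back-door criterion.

desc(P)\{P}={B,Z}; candidates ⊆ {H,J}.
size 0: {}; under {} P still reaches {B,H,J,Z} ∋ B.
size 1: {H}, {J}; under {H} P still reaches {B,J,Z} ∋ B.
{H,J}: P⊥B given {H,J} in G with P→· removed — back-door holds.

P→B: minimal back-door set {H, J}.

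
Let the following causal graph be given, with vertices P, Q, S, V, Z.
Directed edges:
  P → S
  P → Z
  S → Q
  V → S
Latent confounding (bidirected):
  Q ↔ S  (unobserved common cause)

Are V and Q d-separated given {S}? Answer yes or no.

No — V and Q are d-connected given {S}.

Bayes-Ball from V | {S} reaches {P,Q,Z}.
Q ∈ reach(V|{S}) ⇒ V ⊥̸ Q | {S}.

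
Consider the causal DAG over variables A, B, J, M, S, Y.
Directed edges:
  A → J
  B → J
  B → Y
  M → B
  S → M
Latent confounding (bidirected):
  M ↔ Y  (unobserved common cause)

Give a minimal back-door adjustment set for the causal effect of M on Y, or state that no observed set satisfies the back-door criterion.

M→Y: no observed back-door set.

desc(M)\{M}={B,J,Y}; candidates ⊆ {A,S}.
M↔Y: latent back-door arc(s) into M.
size 0: {}; under {} M still reaches {S,Y} ∋ Y.
size 1: {A}, {S}; under {A} M still reaches {S,Y} ∋ Y.
size 2: {A,S}; under {A,S} M still reaches {Y} ∋ Y.
M↔Y cannot be blocked by any observed set — no back-door set.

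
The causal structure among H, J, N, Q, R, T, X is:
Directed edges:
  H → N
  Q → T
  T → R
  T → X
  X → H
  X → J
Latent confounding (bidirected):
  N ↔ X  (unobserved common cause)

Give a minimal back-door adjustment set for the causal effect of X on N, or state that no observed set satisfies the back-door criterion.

desc(X)\{X}={H,J,N}; candidates ⊆ {Q,R,T}.
X↔N: latent back-door arc(s) into X.
size 0: {}; under {} X still reaches {N,Q,R,T} ∋ N.
size 1: {Q}, {R}, {T}; under {Q} X still reaches {N,R,T} ∋ N.
size 2: {Q,R}, {Q,T}, {R,T}; under {Q,R} X still reaches {N,T} ∋ N.
X↔N cannot be blocked by any observed set — no back-door set.

X→N: no observed back-door set.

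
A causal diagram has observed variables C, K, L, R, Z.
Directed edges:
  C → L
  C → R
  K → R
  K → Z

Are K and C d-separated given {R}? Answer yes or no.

Bayes-Ball from K | {R} reaches {C,L,Z}.
C ∈ reach(K|{R}) ⇒ K ⊥̸ C | {R}.

No — K and C are d-connected given {R}.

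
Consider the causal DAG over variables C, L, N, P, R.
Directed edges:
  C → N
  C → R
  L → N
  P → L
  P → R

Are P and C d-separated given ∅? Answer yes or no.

Bayes-Ball from P | ∅ reaches {L,N,R}.
C ∉ reach(P|∅) ⇒ P ⊥ C | ∅.

Yes — P ⊥ C | ∅.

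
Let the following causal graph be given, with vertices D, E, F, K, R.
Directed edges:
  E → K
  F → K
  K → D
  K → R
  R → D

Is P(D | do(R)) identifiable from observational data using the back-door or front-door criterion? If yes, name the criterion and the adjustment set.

desc(R)\{R}={D}; candidates ⊆ {E,F,K}.
size 0: {}; under {} R still reaches {D,E,F,K} ∋ D.
{K}: R⊥D given {K} in G with R→· removed — back-door holds.
P(D|do(R)) = Σ_{K} P(D|R,K)·P(K).

P(D|do(R)): backdoor, adjust for {K}.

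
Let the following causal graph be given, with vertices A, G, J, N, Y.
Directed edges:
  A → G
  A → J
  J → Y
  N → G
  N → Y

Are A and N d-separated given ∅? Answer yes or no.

Bayes-Ball from A | ∅ reaches {G,J,Y}.
N ∉ reach(A|∅) ⇒ A ⊥ N | ∅.

Yes — A ⊥ N | ∅.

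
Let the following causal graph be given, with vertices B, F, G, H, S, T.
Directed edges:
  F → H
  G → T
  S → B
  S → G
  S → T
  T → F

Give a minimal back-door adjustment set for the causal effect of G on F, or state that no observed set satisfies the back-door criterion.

desc(G)\{G}={F,H,T}; candidates ⊆ {B,S}.
size 0: {}; under {} G still reaches {B,F,H,S,T} ∋ F.
{S}: G⊥F given {S} in G with G→· removed — back-door holds.

G→F: minimal back-door set {S}.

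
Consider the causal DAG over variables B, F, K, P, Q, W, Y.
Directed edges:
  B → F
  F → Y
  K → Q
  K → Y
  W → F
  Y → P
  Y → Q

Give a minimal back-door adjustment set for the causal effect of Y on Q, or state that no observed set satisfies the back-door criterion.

desc(Y)\{Y}={P,Q}; candidates ⊆ {B,F,K,W}.
size 0: {}; under {} Y still reaches {B,F,K,Q,W} ∋ Q.
{K}: Y⊥Q given {K} in G with Y→· removed — back-door holds.

Y→Q: minimal back-door set {K}.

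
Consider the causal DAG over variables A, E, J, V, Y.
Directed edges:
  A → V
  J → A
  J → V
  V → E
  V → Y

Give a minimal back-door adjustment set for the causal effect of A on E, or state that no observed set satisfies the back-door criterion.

A→E: minimal back-door set {J}.

desc(A)\{A}={E,V,Y}; candidates ⊆ {J}.
size 0: {}; under {} A still reaches {E,J,V,Y} ∋ E.
{J}: A⊥E given {J} in G with A→· removed — back-door holds.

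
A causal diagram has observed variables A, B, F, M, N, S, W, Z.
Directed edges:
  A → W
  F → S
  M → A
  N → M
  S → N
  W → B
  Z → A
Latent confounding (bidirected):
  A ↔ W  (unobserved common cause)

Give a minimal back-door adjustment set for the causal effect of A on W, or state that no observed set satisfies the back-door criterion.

A→W: no observed back-door set.

desc(A)\{A}={B,W}; candidates ⊆ {F,M,N,S,Z}.
A↔W: latent back-door arc(s) into A.
size 0: {}; under {} A still reaches {B,F,M,N,S,W,Z} ∋ W.
size 1: {F}, {M}, {N} …(+2); under {F} A still reaches {B,M,N,S,W,Z} ∋ W.
size 2: {F,M}, {F,N}, {F,S} …(+7); under {F,M} A still reaches {B,W,Z} ∋ W.
A↔W cannot be blocked by any observed set — no back-door set.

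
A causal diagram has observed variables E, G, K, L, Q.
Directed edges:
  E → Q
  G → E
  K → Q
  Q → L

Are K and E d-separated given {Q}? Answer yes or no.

Bayes-Ball from K | {Q} reaches {E,G}.
E ∈ reach(K|{Q}) ⇒ K ⊥̸ E | {Q}.

No — K and E are d-connected given {Q}.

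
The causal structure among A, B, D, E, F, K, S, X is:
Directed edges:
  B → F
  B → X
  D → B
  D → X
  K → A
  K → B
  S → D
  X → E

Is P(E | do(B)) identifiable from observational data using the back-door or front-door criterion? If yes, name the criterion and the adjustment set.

P(E|do(B)): backdoor, adjust for {D}.

desc(B)\{B}={E,F,X}; candidates ⊆ {A,D,K,S}.
size 0: {}; under {} B still reaches {A,D,E,K,S,X} ∋ E.
{D}: B⊥E given {D} in G with B→· removed — back-door holds.
P(E|do(B)) = Σ_{D} P(E|B,D)·P(D).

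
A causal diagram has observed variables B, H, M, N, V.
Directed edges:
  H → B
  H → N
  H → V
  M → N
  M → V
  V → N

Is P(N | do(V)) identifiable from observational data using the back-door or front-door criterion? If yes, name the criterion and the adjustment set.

desc(V)\{V}={N}; candidates ⊆ {B,H,M}.
size 0: {}; under {} V still reaches {B,H,M,N} ∋ N.
size 1: {B}, {H}, {M}; under {B} V still reaches {H,M,N} ∋ N.
{H,M}: V⊥N given {H,M} in G with V→· removed — back-door holds.
P(N|do(V)) = Σ_{H,M} P(N|V,H,M)·P(H,M).

P(N|do(V)): backdoor, adjust for {H, M}.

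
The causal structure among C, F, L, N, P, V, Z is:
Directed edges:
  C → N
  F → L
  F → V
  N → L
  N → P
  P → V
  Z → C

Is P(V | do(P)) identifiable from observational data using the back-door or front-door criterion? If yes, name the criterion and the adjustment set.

desc(P)\{P}={V}; candidates ⊆ {C,F,L,N,Z}.
∅: P⊥V given ∅ in G with P→· removed — back-door holds.
P(V|do(P)) = P(V|P) — no adjustment needed.

P(V|do(P)): backdoor, adjust for ∅.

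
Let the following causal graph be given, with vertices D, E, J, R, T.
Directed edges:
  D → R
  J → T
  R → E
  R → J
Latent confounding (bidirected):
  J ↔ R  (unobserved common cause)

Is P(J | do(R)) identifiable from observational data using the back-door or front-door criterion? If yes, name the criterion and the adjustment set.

P(J|do(R)): not identifiable (no BD/FD set).

desc(R)\{R}={E,J,T}; candidates ⊆ {D}.
R↔J: latent back-door arc(s) into R.
size 0: {}; under {} R still reaches {D,J,T} ∋ J.
size 1: {D}; under {D} R still reaches {J,T} ∋ J.
R↔J cannot be blocked by any observed set — no back-door set.
No mediator lies on a directed R→…→J path.
Neither criterion identifies P(J|do(R)) in this graph.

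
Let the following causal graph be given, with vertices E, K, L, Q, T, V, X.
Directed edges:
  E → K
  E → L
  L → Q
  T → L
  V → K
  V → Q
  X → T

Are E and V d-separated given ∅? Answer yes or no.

Yes — E ⊥ V | ∅.

Bayes-Ball from E | ∅ reaches {K,L,Q}.
V ∉ reach(E|∅) ⇒ E ⊥ V | ∅.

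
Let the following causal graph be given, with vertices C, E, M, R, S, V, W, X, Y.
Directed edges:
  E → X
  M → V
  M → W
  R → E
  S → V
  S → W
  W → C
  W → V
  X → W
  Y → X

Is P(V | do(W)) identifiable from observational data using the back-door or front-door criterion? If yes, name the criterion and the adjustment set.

desc(W)\{W}={C,V}; candidates ⊆ {E,M,R,S,X,Y}.
size 0: {}; under {} W still reaches {E,M,R,S,V,X,Y} ∋ V.
size 1: {E}, {M}, {R} …(+3); under {E} W still reaches {M,S,V,X,Y} ∋ V.
{M,S}: W⊥V given {M,S} in G with W→· removed — back-door holds.
P(V|do(W)) = Σ_{M,S} P(V|W,M,S)·P(M,S).

P(V|do(W)): backdoor, adjust for {M, S}.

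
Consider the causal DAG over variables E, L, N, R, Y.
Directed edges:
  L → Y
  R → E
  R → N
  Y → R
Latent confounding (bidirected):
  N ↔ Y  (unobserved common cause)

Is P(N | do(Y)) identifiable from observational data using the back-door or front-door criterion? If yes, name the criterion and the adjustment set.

P(N|do(Y)): frontdoor, adjust for {R}.

desc(Y)\{Y}={E,N,R}; candidates ⊆ {L}.
Y↔N: latent back-door arc(s) into Y.
size 0: {}; under {} Y still reaches {L,N} ∋ N.
size 1: {L}; under {L} Y still reaches {N} ∋ N.
Y↔N cannot be blocked by any observed set — no back-door set.
{R}: (i) intercepts every directed Y→N path; (ii) no back-door Y→{R}; (iii) {Y} blocks every back-door {R}→N. Front-door holds.
P(N|do(Y)) = Σ_{R} P(R|Y) Σ_{Y'} P(N|R,Y')P(Y').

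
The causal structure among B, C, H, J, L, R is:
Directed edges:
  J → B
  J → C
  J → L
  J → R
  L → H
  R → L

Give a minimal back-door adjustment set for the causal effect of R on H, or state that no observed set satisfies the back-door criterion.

desc(R)\{R}={H,L}; candidates ⊆ {B,C,J}.
size 0: {}; under {} R still reaches {B,C,H,J,L} ∋ H.
{J}: R⊥H given {J} in G with R→· removed — back-door holds.

R→H: minimal back-door set {J}.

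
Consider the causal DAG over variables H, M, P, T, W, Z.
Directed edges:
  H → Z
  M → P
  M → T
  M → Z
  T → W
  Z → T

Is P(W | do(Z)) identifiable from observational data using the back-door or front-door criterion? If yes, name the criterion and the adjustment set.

desc(Z)\{Z}={T,W}; candidates ⊆ {H,M,P}.
size 0: {}; under {} Z still reaches {H,M,P,T,W} ∋ W.
{M}: Z⊥W given {M} in G with Z→· removed — back-door holds.
P(W|do(Z)) = Σ_{M} P(W|Z,M)·P(M).

P(W|do(Z)): backdoor, adjust for {M}.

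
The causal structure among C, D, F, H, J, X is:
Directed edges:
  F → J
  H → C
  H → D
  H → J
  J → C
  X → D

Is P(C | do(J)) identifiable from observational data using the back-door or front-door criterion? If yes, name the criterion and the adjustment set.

P(C|do(J)): backdoor, adjust for {H}.

desc(J)\{J}={C}; candidates ⊆ {D,F,H,X}.
size 0: {}; under {} J still reaches {C,D,F,H} ∋ C.
{H}: J⊥C given {H} in G with J→· removed — back-door holds.
P(C|do(J)) = Σ_{H} P(C|J,H)·P(H).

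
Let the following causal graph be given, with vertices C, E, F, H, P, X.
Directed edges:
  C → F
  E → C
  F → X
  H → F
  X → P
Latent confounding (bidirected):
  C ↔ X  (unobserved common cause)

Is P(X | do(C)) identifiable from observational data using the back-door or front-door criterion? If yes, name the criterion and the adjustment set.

P(X|do(C)): frontdoor, adjust for {F}.

desc(C)\{C}={F,P,X}; candidates ⊆ {E,H}.
C↔X: latent back-door arc(s) into C.
size 0: {}; under {} C still reaches {E,P,X} ∋ X.
size 1: {E}, {H}; under {E} C still reaches {P,X} ∋ X.
size 2: {E,H}; under {E,H} C still reaches {P,X} ∋ X.
C↔X cannot be blocked by any observed set — no back-door set.
{F}: (i) intercepts every directed C→X path; (ii) no back-door C→{F}; (iii) {C} blocks every back-door {F}→X. Front-door holds.
P(X|do(C)) = Σ_{F} P(F|C) Σ_{C'} P(X|F,C')P(C').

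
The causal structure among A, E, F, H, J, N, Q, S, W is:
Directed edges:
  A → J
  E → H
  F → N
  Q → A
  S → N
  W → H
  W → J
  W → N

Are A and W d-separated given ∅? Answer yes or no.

Yes — A ⊥ W | ∅.

Bayes-Ball from A | ∅ reaches {J,Q}.
W ∉ reach(A|∅) ⇒ A ⊥ W | ∅.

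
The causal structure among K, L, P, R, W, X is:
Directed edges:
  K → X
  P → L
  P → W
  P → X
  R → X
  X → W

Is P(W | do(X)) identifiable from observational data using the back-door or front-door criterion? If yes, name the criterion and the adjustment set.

P(W|do(X)): backdoor, adjust for {P}.

desc(X)\{X}={W}; candidates ⊆ {K,L,P,R}.
size 0: {}; under {} X still reaches {K,L,P,R,W} ∋ W.
{P}: X⊥W given {P} in G with X→· removed — back-door holds.
P(W|do(X)) = Σ_{P} P(W|X,P)·P(P).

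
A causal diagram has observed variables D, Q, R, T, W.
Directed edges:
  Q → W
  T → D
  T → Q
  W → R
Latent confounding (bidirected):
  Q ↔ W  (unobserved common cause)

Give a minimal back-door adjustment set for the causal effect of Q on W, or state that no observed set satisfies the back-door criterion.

desc(Q)\{Q}={R,W}; candidates ⊆ {D,T}.
Q↔W: latent back-door arc(s) into Q.
size 0: {}; under {} Q still reaches {D,R,T,W} ∋ W.
size 1: {D}, {T}; under {D} Q still reaches {R,T,W} ∋ W.
size 2: {D,T}; under {D,T} Q still reaches {R,W} ∋ W.
Q↔W cannot be blocked by any observed set — no back-door set.

Q→W: no observed back-door set.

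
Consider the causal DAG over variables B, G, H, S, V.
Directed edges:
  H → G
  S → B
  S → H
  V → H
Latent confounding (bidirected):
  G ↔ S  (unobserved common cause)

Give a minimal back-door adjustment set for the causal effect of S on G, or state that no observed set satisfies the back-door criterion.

desc(S)\{S}={B,G,H}; candidates ⊆ {V}.
S↔G: latent back-door arc(s) into S.
size 0: {}; under {} S still reaches {G} ∋ G.
size 1: {V}; under {V} S still reaches {G} ∋ G.
S↔G cannot be blocked by any observed set — no back-door set.

S→G: no observed back-door set.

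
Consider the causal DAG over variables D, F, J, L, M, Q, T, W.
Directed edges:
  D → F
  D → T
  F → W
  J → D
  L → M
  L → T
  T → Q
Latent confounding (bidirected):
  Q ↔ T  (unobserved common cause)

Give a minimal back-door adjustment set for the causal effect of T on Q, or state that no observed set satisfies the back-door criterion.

desc(T)\{T}={Q}; candidates ⊆ {D,F,J,L,M,W}.
T↔Q: latent back-door arc(s) into T.
size 0: {}; under {} T still reaches {D,F,J,L,M,Q,W} ∋ Q.
size 1: {D}, {F}, {J} …(+3); under {D} T still reaches {L,M,Q} ∋ Q.
size 2: {D,F}, {D,J}, {D,L} …(+12); under {D,F} T still reaches {L,M,Q} ∋ Q.
T↔Q cannot be blocked by any observed set — no back-door set.

T→Q: no observed back-door set.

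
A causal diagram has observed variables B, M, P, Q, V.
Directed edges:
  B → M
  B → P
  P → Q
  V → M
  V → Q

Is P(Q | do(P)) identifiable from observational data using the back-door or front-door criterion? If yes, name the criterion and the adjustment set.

desc(P)\{P}={Q}; candidates ⊆ {B,M,V}.
∅: P⊥Q given ∅ in G with P→· removed — back-door holds.
P(Q|do(P)) = P(Q|P) — no adjustment needed.

P(Q|do(P)): backdoor, adjust for ∅.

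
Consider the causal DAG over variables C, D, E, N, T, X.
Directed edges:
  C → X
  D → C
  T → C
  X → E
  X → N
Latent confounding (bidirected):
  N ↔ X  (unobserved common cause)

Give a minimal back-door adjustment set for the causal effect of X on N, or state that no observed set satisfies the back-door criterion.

X→N: no observed back-door set.

desc(X)\{X}={E,N}; candidates ⊆ {C,D,T}.
X↔N: latent back-door arc(s) into X.
size 0: {}; under {} X still reaches {C,D,N,T} ∋ N.
size 1: {C}, {D}, {T}; under {C} X still reaches {N} ∋ N.
size 2: {C,D}, {C,T}, {D,T}; under {C,D} X still reaches {N} ∋ N.
X↔N cannot be blocked by any observed set — no back-door set.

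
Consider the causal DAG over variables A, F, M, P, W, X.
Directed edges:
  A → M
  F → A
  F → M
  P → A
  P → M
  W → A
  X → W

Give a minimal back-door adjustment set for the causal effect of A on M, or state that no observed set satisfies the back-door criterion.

desc(A)\{A}={M}; candidates ⊆ {F,P,W,X}.
size 0: {}; under {} A still reaches {F,M,P,W,X} ∋ M.
size 1: {F}, {P}, {W} …(+1); under {F} A still reaches {M,P,W,X} ∋ M.
{F,P}: A⊥M given {F,P} in G with A→· removed — back-door holds.

A→M: minimal back-door set {F, P}.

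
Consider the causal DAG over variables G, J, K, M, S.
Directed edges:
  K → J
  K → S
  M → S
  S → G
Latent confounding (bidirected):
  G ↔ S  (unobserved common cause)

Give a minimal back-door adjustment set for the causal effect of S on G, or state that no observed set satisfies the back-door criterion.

S→G: no observed back-door set.

desc(S)\{S}={G}; candidates ⊆ {J,K,M}.
S↔G: latent back-door arc(s) into S.
size 0: {}; under {} S still reaches {G,J,K,M} ∋ G.
size 1: {J}, {K}, {M}; under {J} S still reaches {G,K,M} ∋ G.
size 2: {J,K}, {J,M}, {K,M}; under {J,K} S still reaches {G,M} ∋ G.
S↔G cannot be blocked by any observed set — no back-door set.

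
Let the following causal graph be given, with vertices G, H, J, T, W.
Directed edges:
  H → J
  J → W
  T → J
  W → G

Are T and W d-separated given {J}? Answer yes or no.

Bayes-Ball from T | {J} reaches {H}.
W ∉ reach(T|{J}) ⇒ T ⊥ W | {J}.

Yes — T ⊥ W | {J}.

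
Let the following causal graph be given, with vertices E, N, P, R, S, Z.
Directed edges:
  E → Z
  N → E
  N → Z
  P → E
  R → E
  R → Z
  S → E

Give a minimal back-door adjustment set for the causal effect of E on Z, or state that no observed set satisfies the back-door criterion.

desc(E)\{E}={Z}; candidates ⊆ {N,P,R,S}.
size 0: {}; under {} E still reaches {N,P,R,S,Z} ∋ Z.
size 1: {N}, {P}, {R} …(+1); under {N} E still reaches {P,R,S,Z} ∋ Z.
{N,R}: E⊥Z given {N,R} in G with E→· removed — back-door holds.

E→Z: minimal back-door set {N, R}.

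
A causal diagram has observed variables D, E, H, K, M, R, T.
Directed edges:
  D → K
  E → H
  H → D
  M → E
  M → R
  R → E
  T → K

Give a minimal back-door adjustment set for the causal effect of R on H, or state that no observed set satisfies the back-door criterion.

R→H: minimal back-door set {M}.

desc(R)\{R}={D,E,H,K}; candidates ⊆ {M,T}.
size 0: {}; under {} R still reaches {D,E,H,K,M} ∋ H.
{M}: R⊥H given {M} in G with R→· removed — back-door holds.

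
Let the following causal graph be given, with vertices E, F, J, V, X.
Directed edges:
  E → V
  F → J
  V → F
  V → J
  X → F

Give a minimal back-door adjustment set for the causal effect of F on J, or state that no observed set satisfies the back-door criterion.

F→J: minimal back-door set {V}.

desc(F)\{F}={J}; candidates ⊆ {E,V,X}.
size 0: {}; under {} F still reaches {E,J,V,X} ∋ J.
{V}: F⊥J given {V} in G with F→· removed — back-door holds.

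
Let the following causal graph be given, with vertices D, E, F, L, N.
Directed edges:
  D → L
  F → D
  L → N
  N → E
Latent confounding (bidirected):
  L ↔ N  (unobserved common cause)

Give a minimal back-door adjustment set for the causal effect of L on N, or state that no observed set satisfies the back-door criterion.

L→N: no observed back-door set.

desc(L)\{L}={E,N}; candidates ⊆ {D,F}.
L↔N: latent back-door arc(s) into L.
size 0: {}; under {} L still reaches {D,E,F,N} ∋ N.
size 1: {D}, {F}; under {D} L still reaches {E,N} ∋ N.
size 2: {D,F}; under {D,F} L still reaches {E,N} ∋ N.
L↔N cannot be blocked by any observed set — no back-door set.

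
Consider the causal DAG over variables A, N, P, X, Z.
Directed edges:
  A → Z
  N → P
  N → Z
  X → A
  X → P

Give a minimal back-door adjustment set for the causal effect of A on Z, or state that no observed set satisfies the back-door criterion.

A→Z: minimal back-door set ∅.

desc(A)\{A}={Z}; candidates ⊆ {N,P,X}.
∅: A⊥Z given ∅ in G with A→· removed — back-door holds.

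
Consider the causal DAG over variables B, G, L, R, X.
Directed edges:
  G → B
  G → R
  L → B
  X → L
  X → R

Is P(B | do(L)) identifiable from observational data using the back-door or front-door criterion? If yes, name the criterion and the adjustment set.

P(B|do(L)): backdoor, adjust for ∅.

desc(L)\{L}={B}; candidates ⊆ {G,R,X}.
∅: L⊥B given ∅ in G with L→· removed — back-door holds.
P(B|do(L)) = P(B|L) — no adjustment needed.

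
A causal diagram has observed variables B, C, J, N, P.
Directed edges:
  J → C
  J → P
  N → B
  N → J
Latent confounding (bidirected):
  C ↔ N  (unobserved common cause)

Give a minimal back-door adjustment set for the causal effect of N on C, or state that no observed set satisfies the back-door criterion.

desc(N)\{N}={B,C,J,P}; candidates ⊆ {—}.
N↔C: latent back-door arc(s) into N.
size 0: {}; under {} N still reaches {C} ∋ C.
N↔C cannot be blocked by any observed set — no back-door set.

N→C: no observed back-door set.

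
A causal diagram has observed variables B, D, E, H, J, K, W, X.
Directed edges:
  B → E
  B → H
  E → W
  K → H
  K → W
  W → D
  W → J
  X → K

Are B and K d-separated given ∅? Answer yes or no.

Yes — B ⊥ K | ∅.

Bayes-Ball from B | ∅ reaches {D,E,H,J,W}.
K ∉ reach(B|∅) ⇒ B ⊥ K | ∅.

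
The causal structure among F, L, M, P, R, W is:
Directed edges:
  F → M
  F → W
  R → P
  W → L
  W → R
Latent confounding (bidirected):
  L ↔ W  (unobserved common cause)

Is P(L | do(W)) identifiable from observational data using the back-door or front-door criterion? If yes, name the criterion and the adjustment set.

P(L|do(W)): not identifiable (no BD/FD set).

desc(W)\{W}={L,P,R}; candidates ⊆ {F,M}.
W↔L: latent back-door arc(s) into W.
size 0: {}; under {} W still reaches {F,L,M} ∋ L.
size 1: {F}, {M}; under {F} W still reaches {L} ∋ L.
size 2: {F,M}; under {F,M} W still reaches {L} ∋ L.
W↔L cannot be blocked by any observed set — no back-door set.
No mediator lies on a directed W→…→L path.
Neither criterion identifies P(L|do(W)) in this graph.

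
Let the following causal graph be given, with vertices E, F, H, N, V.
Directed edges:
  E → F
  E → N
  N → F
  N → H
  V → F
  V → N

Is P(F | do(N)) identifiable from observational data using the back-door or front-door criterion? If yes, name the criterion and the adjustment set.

desc(N)\{N}={F,H}; candidates ⊆ {E,V}.
size 0: {}; under {} N still reaches {E,F,V} ∋ F.
size 1: {E}, {V}; under {E} N still reaches {F,V} ∋ F.
{E,V}: N⊥F given {E,V} in G with N→· removed — back-door holds.
P(F|do(N)) = Σ_{E,V} P(F|N,E,V)·P(E,V).

P(F|do(N)): backdoor, adjust for {E, V}.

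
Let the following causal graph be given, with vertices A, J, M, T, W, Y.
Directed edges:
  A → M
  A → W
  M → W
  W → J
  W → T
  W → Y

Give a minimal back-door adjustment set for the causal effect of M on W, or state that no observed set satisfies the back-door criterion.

M→W: minimal back-door set {A}.

desc(M)\{M}={J,T,W,Y}; candidates ⊆ {A}.
size 0: {}; under {} M still reaches {A,J,T,W,Y} ∋ W.
{A}: M⊥W given {A} in G with M→· removed — back-door holds.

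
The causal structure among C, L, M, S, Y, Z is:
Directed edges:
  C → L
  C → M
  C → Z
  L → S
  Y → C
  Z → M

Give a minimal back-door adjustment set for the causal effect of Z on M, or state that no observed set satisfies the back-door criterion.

Z→M: minimal back-door set {C}.

desc(Z)\{Z}={M}; candidates ⊆ {C,L,S,Y}.
size 0: {}; under {} Z still reaches {C,L,M,S,Y} ∋ M.
{C}: Z⊥M given {C} in G with Z→· removed — back-door holds.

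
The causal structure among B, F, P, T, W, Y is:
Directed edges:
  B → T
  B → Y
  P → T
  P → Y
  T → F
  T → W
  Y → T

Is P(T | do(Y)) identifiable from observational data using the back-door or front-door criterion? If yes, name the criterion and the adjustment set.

desc(Y)\{Y}={F,T,W}; candidates ⊆ {B,P}.
size 0: {}; under {} Y still reaches {B,F,P,T,W} ∋ T.
size 1: {B}, {P}; under {B} Y still reaches {F,P,T,W} ∋ T.
{B,P}: Y⊥T given {B,P} in G with Y→· removed — back-door holds.
P(T|do(Y)) = Σ_{B,P} P(T|Y,B,P)·P(B,P).

P(T|do(Y)): backdoor, adjust for {B, P}.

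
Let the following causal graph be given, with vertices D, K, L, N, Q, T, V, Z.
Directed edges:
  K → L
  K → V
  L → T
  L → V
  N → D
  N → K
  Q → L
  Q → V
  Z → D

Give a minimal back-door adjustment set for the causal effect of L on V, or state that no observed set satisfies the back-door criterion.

desc(L)\{L}={T,V}; candidates ⊆ {D,K,N,Q,Z}.
size 0: {}; under {} L still reaches {D,K,N,Q,V} ∋ V.
size 1: {D}, {K}, {N} …(+2); under {D} L still reaches {K,N,Q,V,Z} ∋ V.
{K,Q}: L⊥V given {K,Q} in G with L→· removed — back-door holds.

L→V: minimal back-door set {K, Q}.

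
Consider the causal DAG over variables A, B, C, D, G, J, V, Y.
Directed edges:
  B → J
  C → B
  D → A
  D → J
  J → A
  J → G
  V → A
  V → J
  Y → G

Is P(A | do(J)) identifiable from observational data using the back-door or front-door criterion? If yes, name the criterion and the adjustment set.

desc(J)\{J}={A,G}; candidates ⊆ {B,C,D,V,Y}.
size 0: {}; under {} J still reaches {A,B,C,D,V} ∋ A.
size 1: {B}, {C}, {D} …(+2); under {B} J still reaches {A,D,V} ∋ A.
{D,V}: J⊥A given {D,V} in G with J→· removed — back-door holds.
P(A|do(J)) = Σ_{D,V} P(A|J,D,V)·P(D,V).

P(A|do(J)): backdoor, adjust for {D, V}.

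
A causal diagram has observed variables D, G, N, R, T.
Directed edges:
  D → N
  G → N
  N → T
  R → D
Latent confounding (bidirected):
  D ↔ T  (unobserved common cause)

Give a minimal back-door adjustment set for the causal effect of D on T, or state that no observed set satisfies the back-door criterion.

D→T: no observed back-door set.

desc(D)\{D}={N,T}; candidates ⊆ {G,R}.
D↔T: latent back-door arc(s) into D.
size 0: {}; under {} D still reaches {R,T} ∋ T.
size 1: {G}, {R}; under {G} D still reaches {R,T} ∋ T.
size 2: {G,R}; under {G,R} D still reaches {T} ∋ T.
D↔T cannot be blocked by any observed set — no back-door set.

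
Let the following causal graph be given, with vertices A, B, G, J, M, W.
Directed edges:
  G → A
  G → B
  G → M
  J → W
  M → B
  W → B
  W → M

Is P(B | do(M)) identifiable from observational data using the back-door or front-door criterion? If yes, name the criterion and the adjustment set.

desc(M)\{M}={B}; candidates ⊆ {A,G,J,W}.
size 0: {}; under {} M still reaches {A,B,G,J,W} ∋ B.
size 1: {A}, {G}, {J} …(+1); under {A} M still reaches {B,G,J,W} ∋ B.
{G,W}: M⊥B given {G,W} in G with M→· removed — back-door holds.
P(B|do(M)) = Σ_{G,W} P(B|M,G,W)·P(G,W).

P(B|do(M)): backdoor, adjust for {G, W}.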